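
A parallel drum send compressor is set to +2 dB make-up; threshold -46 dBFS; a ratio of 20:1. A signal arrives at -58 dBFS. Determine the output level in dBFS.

-56 dBFS

-58 dBFS is 12 dB below the -46 dBFS threshold, so no gain reduction is applied.
Make-up gain adds 2 dB: -58 + 2 = -56 dBFS.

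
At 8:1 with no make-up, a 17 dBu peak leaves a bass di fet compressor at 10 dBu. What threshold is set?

Let T be the threshold. Output overshoot = (input overshoot)/R, so 10 − T = (17 − T)/8.
8·(10 − T) = 17 − T → 7·T = 80 − 17 = 63.
T = 63/7 = 9 dBu.

9 dBu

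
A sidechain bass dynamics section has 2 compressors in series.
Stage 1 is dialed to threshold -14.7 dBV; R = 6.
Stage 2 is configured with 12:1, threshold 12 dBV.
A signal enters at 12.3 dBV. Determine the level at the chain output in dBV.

Stage 1: 27 dB above -14.7 dBV, reduced 6:1 to 4.5 dB above → -10.2 dBV.
Stage 2: -10.2 dBV is at or below the 12 dBV threshold — no compression; output -10.2 dBV.

-10.2 dBV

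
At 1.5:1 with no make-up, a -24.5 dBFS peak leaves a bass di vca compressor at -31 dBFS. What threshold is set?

-44 dBFS

Let T be the threshold. Output overshoot = (input overshoot)/R, so -31 − T = (-24.5 − T)/1.5.
1.5·(-31 − T) = -24.5 − T → 0.5·T = -46.5 − (-24.5) = -22.
T = -22/0.5 = -44 dBFS.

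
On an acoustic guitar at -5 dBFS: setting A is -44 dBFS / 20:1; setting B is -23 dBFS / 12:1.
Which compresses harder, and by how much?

A: overshoot 39 dB → output overshoot 1.95 dB → GR 37.05 dB.
B: overshoot 18 dB → output overshoot 1.5 dB → GR 16.5 dB.
Difference: 20.55 dB in favour of A.

A, by 20.55 dB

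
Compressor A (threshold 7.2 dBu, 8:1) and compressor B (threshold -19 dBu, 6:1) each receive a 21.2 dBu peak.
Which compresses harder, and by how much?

A: 14 dB over, compressed to 1.75 dB over, so 12.25 dB of GR.
B: 40.2 dB over, compressed to 6.7 dB over, so 33.5 dB of GR.
B reduces 21.25 dB more.

B, by 21.25 dB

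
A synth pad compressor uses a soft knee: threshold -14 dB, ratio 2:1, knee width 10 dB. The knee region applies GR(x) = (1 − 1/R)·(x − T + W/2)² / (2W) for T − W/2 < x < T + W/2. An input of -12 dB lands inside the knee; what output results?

x − T + W/2 = -12 − (-14) + 5 = 7.
GR = (1 − 1/2) × 7² / 20 = 0.5 × 49 / 20 = 1.225 dB.
Output = -12 − 1.225 = -13.225 dB.

-13.225 dB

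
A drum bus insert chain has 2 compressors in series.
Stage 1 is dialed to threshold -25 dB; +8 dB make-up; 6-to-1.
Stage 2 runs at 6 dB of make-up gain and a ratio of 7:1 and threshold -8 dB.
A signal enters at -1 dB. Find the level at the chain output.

Stage 1: -1 dB is 24 dB over -25 dB; at 6:1 that becomes 4 dB over, giving -21 dB; +8 dB make-up → -13 dB.
Stage 2: below threshold (-13 ≤ -8); passes unchanged; make-up brings it to -7 dB.

-7 dB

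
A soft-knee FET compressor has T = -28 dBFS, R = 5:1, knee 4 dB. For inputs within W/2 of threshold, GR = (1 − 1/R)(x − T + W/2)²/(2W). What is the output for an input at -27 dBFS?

x − T + W/2 = -27 − (-28) + 2 = 3.
GR = (1 − 1/5) × 3² / 8 = 0.8 × 9 / 8 = 0.9 dB.
Output = -27 − 0.9 = -27.9 dBFS.

-27.9 dBFS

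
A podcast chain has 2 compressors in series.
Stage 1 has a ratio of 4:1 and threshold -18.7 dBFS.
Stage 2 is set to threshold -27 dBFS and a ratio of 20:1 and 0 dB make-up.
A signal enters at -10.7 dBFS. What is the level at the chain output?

Stage 1: overshoot 8 dB → 8/4 = 2 dB → -16.7 dBFS.
Stage 2: -16.7 dBFS is 10.3 dB over -27 dBFS; at 20:1 that becomes 0.515 dB over, giving -26.485 dBFS.

-26.485 dBFS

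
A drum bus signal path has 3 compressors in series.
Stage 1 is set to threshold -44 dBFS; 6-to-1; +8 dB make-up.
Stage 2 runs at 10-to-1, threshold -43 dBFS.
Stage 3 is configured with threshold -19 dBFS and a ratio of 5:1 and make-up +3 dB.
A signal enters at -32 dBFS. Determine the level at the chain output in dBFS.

Stage 1: -32 dBFS is 12 dB over -44 dBFS; at 6:1 that becomes 2 dB over, giving -42 dBFS; +8 dB make-up → -34 dBFS.
Stage 2: -34 dBFS is 9 dB over -43 dBFS; at 10:1 that becomes 0.9 dB over, giving -42.1 dBFS.
Stage 3: -42.1 dBFS ≤ -19 dBFS, so stage 3 doesn't engage; make-up brings it to -39.1 dBFS.

-39.1 dBFS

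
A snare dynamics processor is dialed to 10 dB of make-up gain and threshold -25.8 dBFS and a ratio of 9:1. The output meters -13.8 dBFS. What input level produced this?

Before make-up, the level was -13.8 − 10 = -23.8 dBFS.
That's 2 dB above the -25.8 dBFS threshold.
Before 9:1 compression the overshoot was 2 × 9 = 18 dB, so input = -25.8 + 18 = -7.8 dBFS.

-7.8 dBFS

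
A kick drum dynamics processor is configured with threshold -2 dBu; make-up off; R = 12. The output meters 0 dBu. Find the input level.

Post-compression overshoot = 0 − (-2) = 2 dB.
Before 12:1 compression the overshoot was 2 × 12 = 24 dB, so input = -2 + 24 = 22 dBu.

22 dBu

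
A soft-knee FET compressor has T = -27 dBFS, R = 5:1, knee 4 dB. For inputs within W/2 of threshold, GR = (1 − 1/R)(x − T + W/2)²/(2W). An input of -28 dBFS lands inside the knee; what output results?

x − T + W/2 = -28 − (-27) + 2 = 1.
GR = (1 − 1/5) × 1² / 8 = 0.8 × 1 / 8 = 0.1 dB.
Output = -28 − 0.1 = -28.1 dBFS.

-28.1 dBFS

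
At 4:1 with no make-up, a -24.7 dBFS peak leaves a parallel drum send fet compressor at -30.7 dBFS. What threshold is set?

-32.7 dBFS

Input is 8 dB above T (since output overshoot × R = input overshoot: (-30.7 − T)·4 = -24.7 − T gives T = -32.7 dBFS).
Check: -32.7 + (-24.7 − (-32.7))/4 = -32.7 + 2 = -30.7 dBFS. ✓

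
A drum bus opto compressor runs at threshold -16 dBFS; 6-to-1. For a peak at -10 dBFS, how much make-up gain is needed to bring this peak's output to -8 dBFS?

7 dB

Without make-up, output = threshold + overshoot/6 = -16 + 1 = -15 dBFS.
Gap to target: 7 dB.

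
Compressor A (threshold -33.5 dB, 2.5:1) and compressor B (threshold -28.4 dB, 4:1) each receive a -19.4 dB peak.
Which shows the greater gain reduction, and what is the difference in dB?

A, by 1.71 dB

A: 14.1 dB over, compressed to 5.64 dB over, so 8.46 dB of GR.
B: 9 dB over, compressed to 2.25 dB over, so 6.75 dB of GR.
A applies 1.71 dB more gain reduction.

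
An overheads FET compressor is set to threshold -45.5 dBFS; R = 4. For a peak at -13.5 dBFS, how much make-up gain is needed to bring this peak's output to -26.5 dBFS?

11 dB

The peak compresses to -45.5 + 32/4 = -37.5 dBFS.
To reach -26.5 dBFS requires -26.5 − (-37.5) = 11 dB of make-up.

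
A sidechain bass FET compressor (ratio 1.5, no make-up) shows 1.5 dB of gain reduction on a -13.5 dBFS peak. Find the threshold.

-18 dBFS

Gain reduction = -13.5 − (-15) = 1.5 dB; output overshoot = GR / (R − 1) = 1.5 / 0.5 = 3 dB.
Threshold = output − output overshoot = -15 − 3 = -18 dBFS.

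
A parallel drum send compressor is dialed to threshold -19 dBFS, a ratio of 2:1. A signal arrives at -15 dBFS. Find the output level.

-17 dBFS

-15 dBFS sits 4 dB over threshold.
The 4 dB excess becomes 2 dB after 2:1 reduction.
That puts the output at -17 dBFS.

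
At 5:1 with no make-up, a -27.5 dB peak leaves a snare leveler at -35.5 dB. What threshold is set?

Input is 10 dB above T (since output overshoot × R = input overshoot: (-35.5 − T)·5 = -27.5 − T gives T = -37.5 dB).
Check: -37.5 + (-27.5 − (-37.5))/5 = -37.5 + 2 = -35.5 dB. ✓

-37.5 dB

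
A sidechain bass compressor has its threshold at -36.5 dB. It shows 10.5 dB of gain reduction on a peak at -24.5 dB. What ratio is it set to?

Input overshoot = -24.5 − (-36.5) = 12 dB.
Output overshoot = 12 − 10.5 = 1.5 dB.
Ratio = input overshoot / output overshoot = 12 / 1.5 = 8.

8:1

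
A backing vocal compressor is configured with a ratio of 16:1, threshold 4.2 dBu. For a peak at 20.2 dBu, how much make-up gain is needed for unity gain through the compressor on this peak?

15 dB

Overshoot 16 dB → 16/16 = 1 dB after compression, so the compressed level is 4.2 + 1 = 5.2 dBu.
Make-up = target − compressed = 20.2 − 5.2 = 15 dB.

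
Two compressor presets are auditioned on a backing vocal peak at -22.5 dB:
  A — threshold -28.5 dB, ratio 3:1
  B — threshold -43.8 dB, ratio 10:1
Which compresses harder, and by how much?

A: 6 dB over, compressed to 2 dB over, so 4 dB of GR.
B: 21.3 dB over, compressed to 2.13 dB over, so 19.17 dB of GR.
B applies 15.17 dB more gain reduction.

B, by 15.17 dB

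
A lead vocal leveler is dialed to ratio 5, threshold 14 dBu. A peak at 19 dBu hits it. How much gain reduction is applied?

4 dB

The signal is 5 dB above threshold.
At 5:1, output sits 5/5 = 1 dB above threshold.
GR = overshoot in − overshoot out = 5 − 1 = 4 dB.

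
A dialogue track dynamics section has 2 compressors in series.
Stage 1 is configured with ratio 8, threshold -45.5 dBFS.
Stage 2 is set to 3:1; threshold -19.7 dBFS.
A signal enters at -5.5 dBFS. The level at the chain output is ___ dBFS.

-40.5 dBFS

Stage 1: -5.5 dBFS is 40 dB over -45.5 dBFS; at 8:1 that becomes 5 dB over, giving -40.5 dBFS.
Stage 2: below threshold (-40.5 ≤ -19.7); passes unchanged; output -40.5 dBFS.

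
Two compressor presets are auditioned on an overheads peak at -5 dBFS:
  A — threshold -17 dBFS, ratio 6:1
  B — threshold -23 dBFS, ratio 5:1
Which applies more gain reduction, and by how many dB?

B, by 4.4 dB

A: overshoot 12 dB → output overshoot 2 dB → GR 10 dB.
B: overshoot 18 dB → output overshoot 3.6 dB → GR 14.4 dB.
Difference: 4.4 dB in favour of B.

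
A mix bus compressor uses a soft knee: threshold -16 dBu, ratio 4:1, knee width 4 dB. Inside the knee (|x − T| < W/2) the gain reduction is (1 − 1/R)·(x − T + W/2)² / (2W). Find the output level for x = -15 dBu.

-15.84375 dBu

x − T + W/2 = -15 − (-16) + 2 = 3.
GR = (1 − 1/4) × 3² / 8 = 0.75 × 9 / 8 = 0.84375 dB.
Output = -15 − 0.84375 = -15.84375 dBu.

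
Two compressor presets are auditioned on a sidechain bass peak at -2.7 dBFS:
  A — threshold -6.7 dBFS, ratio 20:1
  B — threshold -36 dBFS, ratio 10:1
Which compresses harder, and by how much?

A: overshoot 4 dB → output overshoot 0.2 dB → GR 3.8 dB.
B: overshoot 33.3 dB → output overshoot 3.33 dB → GR 29.97 dB.
B reduces 26.17 dB more.

B, by 26.17 dB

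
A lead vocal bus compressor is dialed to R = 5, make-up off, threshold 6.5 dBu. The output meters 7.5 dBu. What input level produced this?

11.5 dBu

That's 1 dB above the 6.5 dBu threshold.
Input overshoot = R × output overshoot = 5 dB → input = 6.5 + 5 = 11.5 dBu.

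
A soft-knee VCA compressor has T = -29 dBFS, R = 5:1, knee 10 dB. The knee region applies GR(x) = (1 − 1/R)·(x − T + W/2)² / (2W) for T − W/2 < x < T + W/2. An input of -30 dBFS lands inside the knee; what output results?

x − T + W/2 = -30 − (-29) + 5 = 4.
GR = (1 − 1/5) × 4² / 20 = 0.8 × 16 / 20 = 0.64 dB.
Output = -30 − 0.64 = -30.64 dBFS.

-30.64 dBFS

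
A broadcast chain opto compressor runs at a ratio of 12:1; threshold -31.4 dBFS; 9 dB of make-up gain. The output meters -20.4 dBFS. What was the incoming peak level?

-7.4 dBFS

Stripping the +9 dB make-up gives -29.4 dBFS at the gain stage.
Post-compression overshoot = -29.4 − (-31.4) = 2 dB.
Input overshoot = R × output overshoot = 24 dB → input = -31.4 + 24 = -7.4 dBFS.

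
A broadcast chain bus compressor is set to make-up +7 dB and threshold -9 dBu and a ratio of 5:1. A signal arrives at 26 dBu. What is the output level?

26 dBu sits 35 dB over threshold.
At 5:1 the overshoot is divided by 5, leaving 7 dB above threshold.
So the level is -9 + 7 = -2 dBu; make-up adds 7 dB, giving 5 dBu.

5 dBu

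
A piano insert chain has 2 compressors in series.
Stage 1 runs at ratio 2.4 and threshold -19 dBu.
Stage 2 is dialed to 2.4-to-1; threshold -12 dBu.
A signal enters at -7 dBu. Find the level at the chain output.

-14 dBu

Stage 1: overshoot 12 dB → 12/2.4 = 5 dB → -14 dBu.
Stage 2: -14 dBu ≤ -12 dBu, so stage 2 doesn't engage; output -14 dBu.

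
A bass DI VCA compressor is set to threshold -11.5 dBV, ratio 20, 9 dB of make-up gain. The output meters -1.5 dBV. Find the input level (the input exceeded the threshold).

Stripping the +9 dB make-up gives -10.5 dBV at the gain stage.
Post-compression overshoot = -10.5 − (-11.5) = 1 dB.
Before 20:1 compression the overshoot was 1 × 20 = 20 dB, so input = -11.5 + 20 = 8.5 dBV.

8.5 dBV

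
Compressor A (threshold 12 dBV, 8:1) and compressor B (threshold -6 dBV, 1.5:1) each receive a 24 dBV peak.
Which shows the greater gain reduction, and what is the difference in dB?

A: GR = 12 − 12/8 = 10.5 dB.
B: GR = 30 − 30/1.5 = 10 dB.
A applies 0.5 dB more gain reduction.

A, by 0.5 dB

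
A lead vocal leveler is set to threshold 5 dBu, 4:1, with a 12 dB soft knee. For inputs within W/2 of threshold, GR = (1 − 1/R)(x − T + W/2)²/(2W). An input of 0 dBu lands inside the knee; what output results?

-0.03125 dBu

x − T + W/2 = 0 − 5 + 6 = 1.
GR = (1 − 1/4) × 1² / 24 = 0.75 × 1 / 24 = 0.03125 dB.
Output = 0 − 0.03125 = -0.03125 dBu.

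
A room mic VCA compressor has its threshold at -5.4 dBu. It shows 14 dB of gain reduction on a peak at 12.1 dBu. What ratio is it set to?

Input overshoot = 12.1 − (-5.4) = 17.5 dB.
Output overshoot = 17.5 − 14 = 3.5 dB.
Ratio = input overshoot / output overshoot = 17.5 / 3.5 = 5.

5:1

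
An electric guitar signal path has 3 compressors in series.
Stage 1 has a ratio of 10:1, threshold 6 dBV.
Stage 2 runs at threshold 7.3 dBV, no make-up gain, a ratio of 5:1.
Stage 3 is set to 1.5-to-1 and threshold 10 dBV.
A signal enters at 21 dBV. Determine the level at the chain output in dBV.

7.34 dBV

Stage 1: overshoot 15 dB → 15/10 = 1.5 dB → 7.5 dBV.
Stage 2: overshoot 0.2 dB → 0.2/5 = 0.04 dB → 7.34 dBV.
Stage 3: 7.34 dBV ≤ 10 dBV, so stage 3 doesn't engage; output 7.34 dBV.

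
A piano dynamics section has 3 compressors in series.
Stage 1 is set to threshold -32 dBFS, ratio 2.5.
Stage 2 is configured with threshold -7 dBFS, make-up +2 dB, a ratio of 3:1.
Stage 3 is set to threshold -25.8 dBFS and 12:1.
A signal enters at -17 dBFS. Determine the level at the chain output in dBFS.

-25.65 dBFS

Stage 1: overshoot 15 dB → 15/2.5 = 6 dB → -26 dBFS.
Stage 2: -26 dBFS is at or below the -7 dBFS threshold — no compression; make-up brings it to -24 dBFS.
Stage 3: -24 dBFS is 1.8 dB over -25.8 dBFS; at 12:1 that becomes 0.15 dB over, giving -25.65 dBFS.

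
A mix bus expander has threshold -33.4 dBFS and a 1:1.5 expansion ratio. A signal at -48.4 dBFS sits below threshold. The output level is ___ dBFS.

-55.9 dBFS

Below threshold, a 1:1.5 expander applies gain = (1.5−1)×(T − x) of attenuation.
(1.5−1) × 15 = 7.5 dB, so output = -48.4 − 7.5 = -55.9 dBFS.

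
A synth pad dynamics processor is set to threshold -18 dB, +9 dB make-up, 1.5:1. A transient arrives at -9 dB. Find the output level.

-3 dB

-9 dB sits 9 dB over threshold.
At 1.5:1 the overshoot is divided by 1.5, leaving 6 dB above threshold.
So the level is -18 + 6 = -12 dB; make-up adds 9 dB, giving -3 dB.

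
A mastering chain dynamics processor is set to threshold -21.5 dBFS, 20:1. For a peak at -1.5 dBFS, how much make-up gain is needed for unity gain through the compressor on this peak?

Overshoot 20 dB → 20/20 = 1 dB after compression, so the compressed level is -21.5 + 1 = -20.5 dBFS.
Make-up = target − compressed = -1.5 − (-20.5) = 19 dB.

19 dB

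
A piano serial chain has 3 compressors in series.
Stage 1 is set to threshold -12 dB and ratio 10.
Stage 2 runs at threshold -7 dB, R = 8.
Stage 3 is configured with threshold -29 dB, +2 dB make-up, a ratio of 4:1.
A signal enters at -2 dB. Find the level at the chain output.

Stage 1: 10 dB above -12 dB, reduced 10:1 to 1 dB above → -11 dB.
Stage 2: -11 dB ≤ -7 dB, so stage 2 doesn't engage; output -11 dB.
Stage 3: 18 dB above -29 dB, reduced 4:1 to 4.5 dB above → -24.5 dB; +2 dB make-up → -22.5 dB.

-22.5 dB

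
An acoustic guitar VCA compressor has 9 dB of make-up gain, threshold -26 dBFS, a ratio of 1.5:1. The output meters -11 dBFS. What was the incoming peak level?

Stripping the +9 dB make-up gives -20 dBFS at the gain stage.
That's 6 dB above the -26 dBFS threshold.
Before 1.5:1 compression the overshoot was 6 × 1.5 = 9 dB, so input = -26 + 9 = -17 dBFS.

-17 dBFS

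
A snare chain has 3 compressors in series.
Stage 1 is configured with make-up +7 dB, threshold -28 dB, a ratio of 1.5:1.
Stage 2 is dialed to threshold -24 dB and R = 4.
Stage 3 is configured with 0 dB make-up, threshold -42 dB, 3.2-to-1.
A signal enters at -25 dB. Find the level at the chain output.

-35.984375 dB

Stage 1: 3 dB above -28 dB, reduced 1.5:1 to 2 dB above → -26 dB; +7 dB make-up → -19 dB.
Stage 2: 5 dB above -24 dB, reduced 4:1 to 1.25 dB above → -22.75 dB.
Stage 3: 19.25 dB above -42 dB, reduced 3.2:1 to 6.015625 dB above → -35.984375 dB.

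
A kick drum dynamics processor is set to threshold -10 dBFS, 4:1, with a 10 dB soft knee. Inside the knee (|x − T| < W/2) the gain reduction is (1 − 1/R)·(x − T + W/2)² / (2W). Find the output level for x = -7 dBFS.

x − T + W/2 = -7 − (-10) + 5 = 8.
GR = (1 − 1/4) × 8² / 20 = 0.75 × 64 / 20 = 2.4 dB.
Output = -7 − 2.4 = -9.4 dBFS.

-9.4 dBFS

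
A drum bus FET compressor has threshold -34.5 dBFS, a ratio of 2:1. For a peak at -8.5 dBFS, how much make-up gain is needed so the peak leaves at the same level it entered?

Without make-up, output = threshold + overshoot/2 = -34.5 + 13 = -21.5 dBFS.
Gap to target: 13 dB.

13 dB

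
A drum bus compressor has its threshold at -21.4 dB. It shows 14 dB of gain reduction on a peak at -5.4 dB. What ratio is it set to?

8:1

Input overshoot = -5.4 − (-21.4) = 16 dB.
Output overshoot = 16 − 14 = 2 dB.
Ratio = input overshoot / output overshoot = 16 / 2 = 8.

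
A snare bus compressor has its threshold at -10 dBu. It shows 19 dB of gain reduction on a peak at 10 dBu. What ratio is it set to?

Input overshoot = 10 − (-10) = 20 dB.
Output overshoot = 20 − 19 = 1 dB.
Ratio = input overshoot / output overshoot = 20 / 1 = 20.

20:1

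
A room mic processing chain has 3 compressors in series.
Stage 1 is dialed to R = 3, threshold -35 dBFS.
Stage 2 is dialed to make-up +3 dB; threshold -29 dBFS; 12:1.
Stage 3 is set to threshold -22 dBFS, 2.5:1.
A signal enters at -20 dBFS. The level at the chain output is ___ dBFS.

-27 dBFS

Stage 1: overshoot 15 dB → 15/3 = 5 dB → -30 dBFS.
Stage 2: -30 dBFS ≤ -29 dBFS, so stage 2 doesn't engage; make-up brings it to -27 dBFS.
Stage 3: -27 dBFS is at or below the -22 dBFS threshold — no compression; output -27 dBFS.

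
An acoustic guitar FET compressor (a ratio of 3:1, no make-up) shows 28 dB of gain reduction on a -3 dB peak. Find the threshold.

Input is 42 dB above T (since output overshoot × R = input overshoot: (-31 − T)·3 = -3 − T gives T = -45 dB).
Check: -45 + (-3 − (-45))/3 = -45 + 14 = -31 dB. ✓

-45 dB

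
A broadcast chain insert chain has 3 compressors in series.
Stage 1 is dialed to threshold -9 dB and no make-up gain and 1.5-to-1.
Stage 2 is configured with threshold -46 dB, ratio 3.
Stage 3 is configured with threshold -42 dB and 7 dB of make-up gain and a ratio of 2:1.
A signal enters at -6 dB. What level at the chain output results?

-30.5 dB

Stage 1: -6 dB is 3 dB over -9 dB; at 1.5:1 that becomes 2 dB over, giving -7 dB.
Stage 2: -7 dB is 39 dB over -46 dB; at 3:1 that becomes 13 dB over, giving -33 dB.
Stage 3: -33 dB is 9 dB over -42 dB; at 2:1 that becomes 4.5 dB over, giving -37.5 dB; +7 dB make-up → -30.5 dB.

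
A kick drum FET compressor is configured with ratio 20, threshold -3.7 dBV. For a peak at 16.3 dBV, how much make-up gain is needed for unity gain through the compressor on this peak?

Overshoot 20 dB → 20/20 = 1 dB after compression, so the compressed level is -3.7 + 1 = -2.7 dBV.
Make-up = target − compressed = 16.3 − (-2.7) = 19 dB.

19 dB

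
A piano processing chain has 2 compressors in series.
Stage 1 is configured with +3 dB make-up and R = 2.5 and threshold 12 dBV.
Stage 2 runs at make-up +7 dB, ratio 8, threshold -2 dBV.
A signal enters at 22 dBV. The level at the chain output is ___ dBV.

Stage 1: overshoot 10 dB → 10/2.5 = 4 dB → 16 dBV; +3 dB make-up → 19 dBV.
Stage 2: 21 dB above -2 dBV, reduced 8:1 to 2.625 dB above → 0.625 dBV; +7 dB make-up → 7.625 dBV.

7.625 dBV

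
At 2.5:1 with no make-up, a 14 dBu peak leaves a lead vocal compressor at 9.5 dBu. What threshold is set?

Gain reduction = 14 − 9.5 = 4.5 dB; output overshoot = GR / (R − 1) = 4.5 / 1.5 = 3 dB.
Threshold = output − output overshoot = 9.5 − 3 = 6.5 dBu.

6.5 dBu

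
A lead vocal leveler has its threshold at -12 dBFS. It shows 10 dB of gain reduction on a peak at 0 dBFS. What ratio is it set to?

Input overshoot = 0 − (-12) = 12 dB.
Output overshoot = 12 − 10 = 2 dB.
Ratio = input overshoot / output overshoot = 12 / 2 = 6.

6:1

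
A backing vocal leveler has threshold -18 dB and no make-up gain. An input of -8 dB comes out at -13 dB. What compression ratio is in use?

2:1

Input overshoot = -8 − (-18) = 10 dB; output overshoot = -13 − (-18) = 5 dB.
Ratio = 10 / 5 = 2.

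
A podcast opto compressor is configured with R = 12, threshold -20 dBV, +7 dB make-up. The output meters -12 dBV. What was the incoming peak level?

Remove make-up: -12 − 7 = -19 dBV.
Post-compression overshoot = -19 − (-20) = 1 dB.
Undo the ratio: input overshoot = 1 × 12 = 12 dB, giving input = -8 dBV.

-8 dBV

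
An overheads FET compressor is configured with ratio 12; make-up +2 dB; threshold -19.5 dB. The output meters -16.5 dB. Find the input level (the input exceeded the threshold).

Stripping the +2 dB make-up gives -18.5 dB at the gain stage.
That's 1 dB above the -19.5 dB threshold.
Before 12:1 compression the overshoot was 1 × 12 = 12 dB, so input = -19.5 + 12 = -7.5 dB.

-7.5 dB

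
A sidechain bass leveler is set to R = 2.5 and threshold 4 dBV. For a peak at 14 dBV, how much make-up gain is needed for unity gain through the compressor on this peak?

6 dB

The peak compresses to 4 + 10/2.5 = 8 dBV.
To reach 14 dBV requires 14 − 8 = 6 dB of make-up.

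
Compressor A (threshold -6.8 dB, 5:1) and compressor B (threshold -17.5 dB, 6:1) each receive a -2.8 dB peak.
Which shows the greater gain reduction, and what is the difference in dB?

B, by 9.05 dB

A: GR = 4 − 4/5 = 3.2 dB.
B: GR = 14.7 − 14.7/6 = 12.25 dB.
B reduces 9.05 dB more.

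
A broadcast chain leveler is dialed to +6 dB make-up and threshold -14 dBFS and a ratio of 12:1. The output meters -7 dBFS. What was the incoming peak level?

Stripping the +6 dB make-up gives -13 dBFS at the gain stage.
The compressed level sits -13 − (-14) = 1 dB over threshold.
Undo the ratio: input overshoot = 1 × 12 = 12 dB, giving input = -2 dBFS.

-2 dBFS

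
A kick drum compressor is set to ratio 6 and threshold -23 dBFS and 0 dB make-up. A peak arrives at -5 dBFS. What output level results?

The input is 18 dB above the -23 dBFS threshold.
The 18 dB excess becomes 3 dB after 6:1 reduction.
So the level is -23 + 3 = -20 dBFS.

-20 dBFS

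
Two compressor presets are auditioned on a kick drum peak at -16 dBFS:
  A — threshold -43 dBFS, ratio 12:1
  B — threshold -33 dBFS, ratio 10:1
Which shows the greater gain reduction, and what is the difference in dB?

A, by 9.45 dB

A: 27 dB over, compressed to 2.25 dB over, so 24.75 dB of GR.
B: 17 dB over, compressed to 1.7 dB over, so 15.3 dB of GR.
A applies 9.45 dB more gain reduction.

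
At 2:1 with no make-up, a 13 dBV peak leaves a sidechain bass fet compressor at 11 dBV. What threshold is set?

9 dBV

Input is 4 dB above T (since output overshoot × R = input overshoot: (11 − T)·2 = 13 − T gives T = 9 dBV).
Check: 9 + (13 − 9)/2 = 9 + 2 = 11 dBV. ✓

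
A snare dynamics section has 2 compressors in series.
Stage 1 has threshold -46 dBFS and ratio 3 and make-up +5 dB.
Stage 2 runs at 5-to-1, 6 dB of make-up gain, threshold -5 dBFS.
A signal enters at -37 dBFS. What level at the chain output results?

-32 dBFS

Stage 1: -37 dBFS is 9 dB over -46 dBFS; at 3:1 that becomes 3 dB over, giving -43 dBFS; +5 dB make-up → -38 dBFS.
Stage 2: -38 dBFS is at or below the -5 dBFS threshold — no compression; make-up brings it to -32 dBFS.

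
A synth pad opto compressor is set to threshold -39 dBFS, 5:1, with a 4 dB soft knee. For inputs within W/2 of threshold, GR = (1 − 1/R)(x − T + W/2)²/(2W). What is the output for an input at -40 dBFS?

x − T + W/2 = -40 − (-39) + 2 = 1.
GR = (1 − 1/5) × 1² / 8 = 0.8 × 1 / 8 = 0.1 dB.
Output = -40 − 0.1 = -40.1 dBFS.

-40.1 dBFS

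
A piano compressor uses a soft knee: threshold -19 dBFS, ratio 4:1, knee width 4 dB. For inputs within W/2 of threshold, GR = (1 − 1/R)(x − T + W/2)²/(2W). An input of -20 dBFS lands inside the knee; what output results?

x − T + W/2 = -20 − (-19) + 2 = 1.
GR = (1 − 1/4) × 1² / 8 = 0.75 × 1 / 8 = 0.09375 dB.
Output = -20 − 0.09375 = -20.09375 dBFS.

-20.09375 dBFS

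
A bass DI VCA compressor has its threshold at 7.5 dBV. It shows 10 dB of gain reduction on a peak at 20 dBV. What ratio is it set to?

Input overshoot = 20 − 7.5 = 12.5 dB.
Output overshoot = 12.5 − 10 = 2.5 dB.
Ratio = input overshoot / output overshoot = 12.5 / 2.5 = 5.

5:1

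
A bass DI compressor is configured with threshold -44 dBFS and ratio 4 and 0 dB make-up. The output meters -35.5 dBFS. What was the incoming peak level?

-10 dBFS

The compressed level sits -35.5 − (-44) = 8.5 dB over threshold.
Undo the ratio: input overshoot = 8.5 × 4 = 34 dB, giving input = -10 dBFS.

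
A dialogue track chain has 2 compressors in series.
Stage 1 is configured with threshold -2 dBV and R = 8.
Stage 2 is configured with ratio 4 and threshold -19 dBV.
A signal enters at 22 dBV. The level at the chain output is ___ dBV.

-14 dBV

Stage 1: 22 dBV is 24 dB over -2 dBV; at 8:1 that becomes 3 dB over, giving 1 dBV.
Stage 2: overshoot 20 dB → 20/4 = 5 dB → -14 dBV.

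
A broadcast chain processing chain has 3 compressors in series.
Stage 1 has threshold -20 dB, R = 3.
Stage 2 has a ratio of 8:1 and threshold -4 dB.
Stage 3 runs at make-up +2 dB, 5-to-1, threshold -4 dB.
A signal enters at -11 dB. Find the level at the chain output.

Stage 1: -11 dB is 9 dB over -20 dB; at 3:1 that becomes 3 dB over, giving -17 dB.
Stage 2: -17 dB ≤ -4 dB, so stage 2 doesn't engage; output -17 dB.
Stage 3: below threshold (-17 ≤ -4); passes unchanged; make-up brings it to -15 dB.

-15 dB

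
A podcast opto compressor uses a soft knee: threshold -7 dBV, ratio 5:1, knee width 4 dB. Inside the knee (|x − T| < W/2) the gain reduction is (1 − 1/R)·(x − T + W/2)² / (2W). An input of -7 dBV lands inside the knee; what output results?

x − T + W/2 = -7 − (-7) + 2 = 2.
GR = (1 − 1/5) × 2² / 8 = 0.8 × 4 / 8 = 0.4 dB.
Output = -7 − 0.4 = -7.4 dBV.

-7.4 dBV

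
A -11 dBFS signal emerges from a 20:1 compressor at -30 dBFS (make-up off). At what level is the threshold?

-31 dBFS

Input is 20 dB above T (since output overshoot × R = input overshoot: (-30 − T)·20 = -11 − T gives T = -31 dBFS).
Check: -31 + (-11 − (-31))/20 = -31 + 1 = -30 dBFS. ✓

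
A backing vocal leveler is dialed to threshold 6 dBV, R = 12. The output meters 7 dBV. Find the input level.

18 dBV

That's 1 dB above the 6 dBV threshold.
Before 12:1 compression the overshoot was 1 × 12 = 12 dB, so input = 6 + 12 = 18 dBV.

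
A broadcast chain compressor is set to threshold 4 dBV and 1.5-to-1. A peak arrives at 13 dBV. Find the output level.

Overshoot: 13 − 4 = 9 dB.
1.5:1 compression reduces that to 9/1.5 = 6 dB over.
That puts the output at 10 dBV.

10 dBV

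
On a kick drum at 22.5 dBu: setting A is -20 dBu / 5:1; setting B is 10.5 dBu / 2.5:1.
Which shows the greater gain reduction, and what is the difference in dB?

A, by 26.8 dB

A: GR = 42.5 − 42.5/5 = 34 dB.
B: GR = 12 − 12/2.5 = 7.2 dB.
A applies 26.8 dB more gain reduction.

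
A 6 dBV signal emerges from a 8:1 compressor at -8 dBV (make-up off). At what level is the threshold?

Input is 16 dB above T (since output overshoot × R = input overshoot: (-8 − T)·8 = 6 − T gives T = -10 dBV).
Check: -10 + (6 − (-10))/8 = -10 + 2 = -8 dBV. ✓

-10 dBV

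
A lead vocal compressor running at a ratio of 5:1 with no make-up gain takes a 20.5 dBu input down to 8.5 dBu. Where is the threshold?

Input is 15 dB above T (since output overshoot × R = input overshoot: (8.5 − T)·5 = 20.5 − T gives T = 5.5 dBu).
Check: 5.5 + (20.5 − 5.5)/5 = 5.5 + 3 = 8.5 dBu. ✓

5.5 dBu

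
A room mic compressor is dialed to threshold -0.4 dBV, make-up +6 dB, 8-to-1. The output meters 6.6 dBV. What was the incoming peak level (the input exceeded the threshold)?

Stripping the +6 dB make-up gives 0.6 dBV at the gain stage.
The compressed level sits 0.6 − (-0.4) = 1 dB over threshold.
Undo the ratio: input overshoot = 1 × 8 = 8 dB, giving input = 7.6 dBV.

7.6 dBV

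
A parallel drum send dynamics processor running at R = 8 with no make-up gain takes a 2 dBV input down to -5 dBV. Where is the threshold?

-6 dBV

Input is 8 dB above T (since output overshoot × R = input overshoot: (-5 − T)·8 = 2 − T gives T = -6 dBV).
Check: -6 + (2 − (-6))/8 = -6 + 1 = -5 dBV. ✓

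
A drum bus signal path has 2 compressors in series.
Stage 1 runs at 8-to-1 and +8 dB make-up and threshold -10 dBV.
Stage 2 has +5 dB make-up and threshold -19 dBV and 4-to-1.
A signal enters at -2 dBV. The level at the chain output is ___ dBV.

Stage 1: 8 dB above -10 dBV, reduced 8:1 to 1 dB above → -9 dBV; +8 dB make-up → -1 dBV.
Stage 2: -1 dBV is 18 dB over -19 dBV; at 4:1 that becomes 4.5 dB over, giving -14.5 dBV; +5 dB make-up → -9.5 dBV.

-9.5 dBV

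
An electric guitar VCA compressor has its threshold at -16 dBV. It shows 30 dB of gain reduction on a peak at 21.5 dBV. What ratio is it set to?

Input overshoot = 21.5 − (-16) = 37.5 dB.
Output overshoot = 37.5 − 30 = 7.5 dB.
Ratio = input overshoot / output overshoot = 37.5 / 7.5 = 5.

5:1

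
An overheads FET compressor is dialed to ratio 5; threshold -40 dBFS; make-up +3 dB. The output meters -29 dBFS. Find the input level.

Remove make-up: -29 − 3 = -32 dBFS.
The compressed level sits -32 − (-40) = 8 dB over threshold.
Before 5:1 compression the overshoot was 8 × 5 = 40 dB, so input = -40 + 40 = 0 dBFS.

0 dBFS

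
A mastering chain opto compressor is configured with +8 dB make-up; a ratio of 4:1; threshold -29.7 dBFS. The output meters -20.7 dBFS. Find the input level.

Stripping the +8 dB make-up gives -28.7 dBFS at the gain stage.
That's 1 dB above the -29.7 dBFS threshold.
Input overshoot = R × output overshoot = 4 dB → input = -29.7 + 4 = -25.7 dBFS.

-25.7 dBFS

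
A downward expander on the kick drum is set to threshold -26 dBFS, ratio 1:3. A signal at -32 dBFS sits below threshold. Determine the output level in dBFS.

The input is 6 dB below the -26 dBFS threshold.
A 1:3 expander multiplies undershoot by 3: 6 × 3 = 18 dB below threshold.
Output = -26 − 18 = -44 dBFS.

-44 dBFS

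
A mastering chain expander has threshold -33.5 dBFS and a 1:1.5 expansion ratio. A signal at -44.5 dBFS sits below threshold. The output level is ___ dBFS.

-50 dBFS

Below threshold, a 1:1.5 expander applies gain = (1.5−1)×(T − x) of attenuation.
(1.5−1) × 11 = 5.5 dB, so output = -44.5 − 5.5 = -50 dBFS.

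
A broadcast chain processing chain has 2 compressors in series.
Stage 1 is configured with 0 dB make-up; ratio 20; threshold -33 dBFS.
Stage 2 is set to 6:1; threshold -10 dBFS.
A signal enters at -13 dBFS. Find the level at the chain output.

Stage 1: overshoot 20 dB → 20/20 = 1 dB → -32 dBFS.
Stage 2: -32 dBFS is at or below the -10 dBFS threshold — no compression; output -32 dBFS.

-32 dBFS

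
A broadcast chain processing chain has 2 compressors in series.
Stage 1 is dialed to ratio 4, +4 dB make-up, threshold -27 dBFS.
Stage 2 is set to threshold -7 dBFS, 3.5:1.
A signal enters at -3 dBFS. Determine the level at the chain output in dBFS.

-17 dBFS

Stage 1: 24 dB above -27 dBFS, reduced 4:1 to 6 dB above → -21 dBFS; +4 dB make-up → -17 dBFS.
Stage 2: -17 dBFS ≤ -7 dBFS, so stage 2 doesn't engage; output -17 dBFS.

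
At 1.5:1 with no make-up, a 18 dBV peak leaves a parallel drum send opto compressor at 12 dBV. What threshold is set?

0 dBV

Input is 18 dB above T (since output overshoot × R = input overshoot: (12 − T)·1.5 = 18 − T gives T = 0 dBV).
Check: 0 + (18 − 0)/1.5 = 0 + 12 = 12 dBV. ✓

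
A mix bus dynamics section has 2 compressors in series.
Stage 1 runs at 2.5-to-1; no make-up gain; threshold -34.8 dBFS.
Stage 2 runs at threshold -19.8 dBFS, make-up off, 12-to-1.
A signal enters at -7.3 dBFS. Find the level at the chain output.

Stage 1: 27.5 dB above -34.8 dBFS, reduced 2.5:1 to 11 dB above → -23.8 dBFS.
Stage 2: -23.8 dBFS is at or below the -19.8 dBFS threshold — no compression; output -23.8 dBFS.

-23.8 dBFS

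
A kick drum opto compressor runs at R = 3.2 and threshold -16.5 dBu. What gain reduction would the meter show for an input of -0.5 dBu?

The signal is 16 dB above threshold.
At 3.2:1, output sits 16/3.2 = 5 dB above threshold.
So the signal is attenuated by 16 − 5 = 11 dB.

11 dB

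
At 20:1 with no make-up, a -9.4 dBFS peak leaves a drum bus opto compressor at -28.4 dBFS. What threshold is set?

Input is 20 dB above T (since output overshoot × R = input overshoot: (-28.4 − T)·20 = -9.4 − T gives T = -29.4 dBFS).
Check: -29.4 + (-9.4 − (-29.4))/20 = -29.4 + 1 = -28.4 dBFS. ✓

-29.4 dBFS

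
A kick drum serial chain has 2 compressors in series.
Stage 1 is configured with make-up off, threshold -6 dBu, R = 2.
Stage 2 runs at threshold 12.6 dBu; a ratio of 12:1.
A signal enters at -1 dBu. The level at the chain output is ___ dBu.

-3.5 dBu

Stage 1: -1 dBu is 5 dB over -6 dBu; at 2:1 that becomes 2.5 dB over, giving -3.5 dBu.
Stage 2: below threshold (-3.5 ≤ 12.6); passes unchanged; output -3.5 dBu.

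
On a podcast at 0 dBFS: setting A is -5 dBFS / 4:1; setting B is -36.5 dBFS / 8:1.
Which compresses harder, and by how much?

B, by 28.1875 dB

A: 5 dB over, compressed to 1.25 dB over, so 3.75 dB of GR.
B: 36.5 dB over, compressed to 4.5625 dB over, so 31.9375 dB of GR.
B reduces 28.1875 dB more.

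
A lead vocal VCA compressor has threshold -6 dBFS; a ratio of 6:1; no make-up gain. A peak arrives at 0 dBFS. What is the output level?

-5 dBFS

Overshoot: 0 − (-6) = 6 dB.
6:1 compression reduces that to 6/6 = 1 dB over.
So the level is -6 + 1 = -5 dBFS.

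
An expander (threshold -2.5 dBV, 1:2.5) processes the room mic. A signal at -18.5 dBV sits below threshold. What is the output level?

-42.5 dBV

Undershoot = (-2.5) − (-18.5) = 16 dB.
At 1:2.5, that expands to 40 dB under threshold.
Output = -2.5 − 40 = -42.5 dBV.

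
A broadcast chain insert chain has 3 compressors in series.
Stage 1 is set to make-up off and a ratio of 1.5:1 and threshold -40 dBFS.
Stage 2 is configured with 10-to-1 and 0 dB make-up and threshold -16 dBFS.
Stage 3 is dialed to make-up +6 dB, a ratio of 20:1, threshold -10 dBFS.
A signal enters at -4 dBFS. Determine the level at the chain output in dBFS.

-10 dBFS

Stage 1: 36 dB above -40 dBFS, reduced 1.5:1 to 24 dB above → -16 dBFS.
Stage 2: below threshold (-16 ≤ -16); passes unchanged; output -16 dBFS.
Stage 3: -16 dBFS is at or below the -10 dBFS threshold — no compression; make-up brings it to -10 dBFS.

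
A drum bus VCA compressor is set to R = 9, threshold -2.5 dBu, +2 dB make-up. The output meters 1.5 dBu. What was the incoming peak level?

15.5 dBu

Remove make-up: 1.5 − 2 = -0.5 dBu.
That's 2 dB above the -2.5 dBu threshold.
Input overshoot = R × output overshoot = 18 dB → input = -2.5 + 18 = 15.5 dBu.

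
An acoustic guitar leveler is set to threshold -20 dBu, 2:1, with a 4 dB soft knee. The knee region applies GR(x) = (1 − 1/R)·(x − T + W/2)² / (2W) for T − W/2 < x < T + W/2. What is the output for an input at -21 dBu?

-21.0625 dBu

x − T + W/2 = -21 − (-20) + 2 = 1.
GR = (1 − 1/2) × 1² / 8 = 0.5 × 1 / 8 = 0.0625 dB.
Output = -21 − 0.0625 = -21.0625 dBu.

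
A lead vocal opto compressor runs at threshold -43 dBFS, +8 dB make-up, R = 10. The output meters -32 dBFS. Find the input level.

-13 dBFS

Before make-up, the level was -32 − 8 = -40 dBFS.
The compressed level sits -40 − (-43) = 3 dB over threshold.
Undo the ratio: input overshoot = 3 × 10 = 30 dB, giving input = -13 dBFS.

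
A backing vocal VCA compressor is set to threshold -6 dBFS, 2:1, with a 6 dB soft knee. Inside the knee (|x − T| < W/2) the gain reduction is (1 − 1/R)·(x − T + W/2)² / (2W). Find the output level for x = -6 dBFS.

-6.375 dBFS

x − T + W/2 = -6 − (-6) + 3 = 3.
GR = (1 − 1/2) × 3² / 12 = 0.5 × 9 / 12 = 0.375 dB.
Output = -6 − 0.375 = -6.375 dBFS.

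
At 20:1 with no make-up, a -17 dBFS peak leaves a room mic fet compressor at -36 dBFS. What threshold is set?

Let T be the threshold. Output overshoot = (input overshoot)/R, so -36 − T = (-17 − T)/20.
20·(-36 − T) = -17 − T → 19·T = -720 − (-17) = -703.
T = -703/19 = -37 dBFS.

-37 dBFS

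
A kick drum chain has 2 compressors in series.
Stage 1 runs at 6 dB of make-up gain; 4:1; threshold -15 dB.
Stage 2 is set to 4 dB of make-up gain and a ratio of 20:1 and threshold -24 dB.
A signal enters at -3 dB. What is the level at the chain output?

-19.1 dB

Stage 1: 12 dB above -15 dB, reduced 4:1 to 3 dB above → -12 dB; +6 dB make-up → -6 dB.
Stage 2: 18 dB above -24 dB, reduced 20:1 to 0.9 dB above → -23.1 dB; +4 dB make-up → -19.1 dB.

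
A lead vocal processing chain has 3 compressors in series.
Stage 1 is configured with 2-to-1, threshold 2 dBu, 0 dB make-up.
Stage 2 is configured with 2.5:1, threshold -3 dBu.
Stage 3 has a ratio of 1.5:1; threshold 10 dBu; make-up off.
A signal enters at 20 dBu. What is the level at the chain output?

Stage 1: 18 dB above 2 dBu, reduced 2:1 to 9 dB above → 11 dBu.
Stage 2: overshoot 14 dB → 14/2.5 = 5.6 dB → 2.6 dBu.
Stage 3: 2.6 dBu is at or below the 10 dBu threshold — no compression; output 2.6 dBu.

2.6 dBu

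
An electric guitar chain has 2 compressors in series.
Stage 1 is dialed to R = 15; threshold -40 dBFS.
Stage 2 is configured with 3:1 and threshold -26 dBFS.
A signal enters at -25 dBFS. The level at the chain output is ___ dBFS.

Stage 1: 15 dB above -40 dBFS, reduced 15:1 to 1 dB above → -39 dBFS.
Stage 2: -39 dBFS is at or below the -26 dBFS threshold — no compression; output -39 dBFS.

-39 dBFS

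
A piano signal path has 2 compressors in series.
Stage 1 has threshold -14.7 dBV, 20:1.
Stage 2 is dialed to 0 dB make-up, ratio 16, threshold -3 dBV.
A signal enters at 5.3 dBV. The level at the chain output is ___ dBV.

Stage 1: 20 dB above -14.7 dBV, reduced 20:1 to 1 dB above → -13.7 dBV.
Stage 2: -13.7 dBV is at or below the -3 dBV threshold — no compression; output -13.7 dBV.

-13.7 dBV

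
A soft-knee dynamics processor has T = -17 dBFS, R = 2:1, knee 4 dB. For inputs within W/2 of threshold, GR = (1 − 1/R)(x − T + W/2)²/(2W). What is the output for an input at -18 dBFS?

x − T + W/2 = -18 − (-17) + 2 = 1.
GR = (1 − 1/2) × 1² / 8 = 0.5 × 1 / 8 = 0.0625 dB.
Output = -18 − 0.0625 = -18.0625 dBFS.

-18.0625 dBFS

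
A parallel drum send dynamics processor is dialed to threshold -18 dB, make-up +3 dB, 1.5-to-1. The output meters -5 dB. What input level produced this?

Stripping the +3 dB make-up gives -8 dB at the gain stage.
The compressed level sits -8 − (-18) = 10 dB over threshold.
Input overshoot = R × output overshoot = 15 dB → input = -18 + 15 = -3 dB.

-3 dB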